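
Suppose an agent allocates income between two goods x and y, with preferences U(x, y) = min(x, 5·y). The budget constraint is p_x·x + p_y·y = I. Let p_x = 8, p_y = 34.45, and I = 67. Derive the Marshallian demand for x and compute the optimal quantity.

x* = 4.4997

Leontief preferences: the optimum is at the kink where x/5 = y/1, i.e. y = (1/5)·x.
Budget: p_x·x + p_y·(1/5)·x = I, so (5·p_x + p_y)·x = 5·I.
Demand: x*(p_x,p_y,I) = 5·I/(5·p_x + p_y), y* = I/(5·p_x + p_y).
Here 5·8 + 34.45 = 74.45, giving x* = 4.4997.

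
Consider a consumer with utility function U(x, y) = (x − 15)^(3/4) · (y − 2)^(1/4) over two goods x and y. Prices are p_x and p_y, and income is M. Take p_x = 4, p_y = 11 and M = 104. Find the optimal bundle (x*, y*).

x* = 19.125, y* = 2.5

Let x' = x−15, y' = y−2. MRS = 3·y'/x' = p_x/p_y.
After buying the subsistence bundle (15, 2), a share 0.75 of the remaining income goes to x: x* = 15 + 0.75·(M − 15p_x − 2p_y)/p_x.
Discretionary income = 104 − 15·4 − 2·11 = 22; x* = 15 + 0.75·22/4 = 19.125; y* = 2 + 0.25·22/11 = 2.5.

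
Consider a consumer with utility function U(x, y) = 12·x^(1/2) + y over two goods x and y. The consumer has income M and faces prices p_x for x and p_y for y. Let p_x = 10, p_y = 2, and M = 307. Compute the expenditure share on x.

share on x = 0.0469

Solve: √x = 6·p_y/p_x, so x*(p_x,p_y) = (6·p_y/p_x)², and y* = (M − p_x·x*)/p_y.
Plugging in: x* = (6·2/10)² = 1.44, y* = 146.3.
Expenditure on x: 10·1.44 = 14.4; share = 0.0469.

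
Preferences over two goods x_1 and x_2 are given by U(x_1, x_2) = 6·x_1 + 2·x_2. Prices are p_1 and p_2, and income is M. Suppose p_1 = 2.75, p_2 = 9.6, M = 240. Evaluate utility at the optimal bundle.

V = 523.6364

Perfect substitutes: compare marginal utility per dollar. 6/p_1 vs 2/p_2 → 2.1818 vs 0.2083.
x_1 gives more utility per dollar, so spend all income on x_1: x_1* = M/p_1, x_2* = 0.
Numerically: x_1* = 87.2727, x_2* = 0.
Utility at the optimum: U(87.2727, 0) = 523.6364.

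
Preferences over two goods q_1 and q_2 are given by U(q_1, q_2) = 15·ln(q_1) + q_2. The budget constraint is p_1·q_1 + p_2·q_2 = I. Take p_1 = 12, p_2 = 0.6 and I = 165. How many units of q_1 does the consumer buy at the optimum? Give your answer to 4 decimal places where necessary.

q_1* = 0.75

Set MRS = p_1/p_2: (15/q_1)/1 = p_1/p_2.
So q_1*(p_1,p_2) = 15·p_2/p_1, independent of income; and q_2* = (I − 15·p_2)/p_2.
At the given prices: q_1* = 15·0.6/12 = 0.75.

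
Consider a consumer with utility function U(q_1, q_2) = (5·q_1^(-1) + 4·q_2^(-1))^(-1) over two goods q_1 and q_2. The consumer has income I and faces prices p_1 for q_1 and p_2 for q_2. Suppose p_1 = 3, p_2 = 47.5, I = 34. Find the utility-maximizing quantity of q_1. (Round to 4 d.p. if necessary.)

MU_q_1 ∝ 5·q_1^(-2), MU_q_2 ∝ 4·q_2^(-2), so MRS = (5/4)·(q_2/q_1)^(2) = p_1/p_2.
Hence q_2/q_1 = ((4/5)·p_1/p_2)^(1/(2)), i.e. raised to the 0.5 power.
With the ratio pinned down, the budget gives q_1* = I/(p_1 + p_2·(q_2/q_1)) and q_2* = (q_2/q_1)·q_1*.
Numerically q_2/q_1 = 0.224781, so q_1* = 34/(3 + 47.5·0.224781) = 2.4859.

q_1* = 2.4859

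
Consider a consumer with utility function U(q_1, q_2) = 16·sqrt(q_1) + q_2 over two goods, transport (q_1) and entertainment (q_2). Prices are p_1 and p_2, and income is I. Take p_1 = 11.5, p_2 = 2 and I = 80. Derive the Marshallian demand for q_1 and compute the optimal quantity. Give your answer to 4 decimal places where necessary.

q_1* = 1.9357

Thus q_1* = (8·p_2/p_1)² — independent of I — with the rest of income spent on q_2.
Plugging in: q_1* = (8·2/11.5)² = 1.9357.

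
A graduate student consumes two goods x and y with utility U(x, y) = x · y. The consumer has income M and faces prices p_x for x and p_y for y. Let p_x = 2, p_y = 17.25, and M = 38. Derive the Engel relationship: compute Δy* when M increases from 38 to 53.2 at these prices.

MU_x/MU_y = (y)/(x); tangency sets this equal to p_x/p_y.
So p_y·y = p_x·x; combined with the budget, a share 0.5 of income goes to x.
Demand: x*(p_x,p_y,M) = 0.5·M/p_x and y* = 0.5·M/p_y.
At p_x=2, p_y=17.25, M=38: y* = 0.5·38/17.25 = 1.1014.
At M' = 53.2: y* = 1.542. Change: 1.542 − 1.1014 = 0.4406.

Δy* = 0.4406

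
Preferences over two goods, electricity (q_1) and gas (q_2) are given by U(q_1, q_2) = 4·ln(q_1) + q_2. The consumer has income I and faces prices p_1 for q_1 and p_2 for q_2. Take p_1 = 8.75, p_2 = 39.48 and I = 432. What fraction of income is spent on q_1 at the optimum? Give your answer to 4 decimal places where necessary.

share on q_1 = 0.3656

Set MRS = p_1/p_2: (4/q_1)/1 = p_1/p_2.
So q_1*(p_1,p_2) = 4·p_2/p_1, independent of income; and q_2* = (I − 4·p_2)/p_2.
At the given prices: q_1* = 4·39.48/8.75 = 18.048, and q_2* = 6.9422.
Expenditure on q_1: 8.75·18.048 = 157.92; share = 0.3656.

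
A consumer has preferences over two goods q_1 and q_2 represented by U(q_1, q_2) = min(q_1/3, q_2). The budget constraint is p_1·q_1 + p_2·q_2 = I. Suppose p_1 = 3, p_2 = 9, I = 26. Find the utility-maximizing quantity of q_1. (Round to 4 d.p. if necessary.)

Leontief preferences: the optimum is at the kink where q_1/3 = q_2/1, i.e. q_2 = (1/3)·q_1.
Budget: p_1·q_1 + p_2·(1/3)·q_1 = I, so (3·p_1 + p_2)·q_1 = 3·I.
Demand: q_1*(p_1,p_2,I) = 3·I/(3·p_1 + p_2), q_2* = I/(3·p_1 + p_2).
Here 3·3 + 9 = 18, giving q_1* = 4.3333.

q_1* = 4.3333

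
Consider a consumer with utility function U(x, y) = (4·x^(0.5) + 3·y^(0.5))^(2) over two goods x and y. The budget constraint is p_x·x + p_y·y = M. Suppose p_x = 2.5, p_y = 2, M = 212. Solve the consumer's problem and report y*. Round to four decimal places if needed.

y* = 43.7615

MRS = MU_x/MU_y = (4/3)·(y/x)^(0.5). Set equal to p_x/p_y.
Solve for the ratio: y/x = [(3/4)·p_x/p_y]^(2).
Substitute y = (y/x)·x into the budget: x* = M/(p_x + p_y·(y/x)).
Numerically y/x = 0.878906, so x* = 212/(2.5 + 2·0.878906) = 49.7908 and y* = 0.878906·49.7908 = 43.7615.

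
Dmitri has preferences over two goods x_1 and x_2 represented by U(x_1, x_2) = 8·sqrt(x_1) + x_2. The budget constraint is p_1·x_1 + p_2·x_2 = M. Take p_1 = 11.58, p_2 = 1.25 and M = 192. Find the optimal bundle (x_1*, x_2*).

x_1* = 0.1864, x_2* = 151.8729

Set MRS = p_1/p_2: 4·x_1^(−1/2) = p_1/p_2.
Solve: √x_1 = 4·p_2/p_1, so x_1*(p_1,p_2) = (4·p_2/p_1)², and x_2* = (M − p_1·x_1*)/p_2.
Plugging in: x_1* = (4·1.25/11.58)² = 0.1864, x_2* = 151.8729.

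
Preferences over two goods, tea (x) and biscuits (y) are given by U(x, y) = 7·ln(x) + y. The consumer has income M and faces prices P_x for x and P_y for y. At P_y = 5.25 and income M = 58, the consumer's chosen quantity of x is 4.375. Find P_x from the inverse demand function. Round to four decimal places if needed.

P_x = 8.4

Set MRS = P_x/P_y: (7/x)/1 = P_x/P_y.
So x*(P_x,P_y) = 7·P_y/P_x, independent of income; and y* = (M − 7·P_y)/P_y.
Set x* = 4.375 in the demand function and solve for P_x: P_x = 8.4.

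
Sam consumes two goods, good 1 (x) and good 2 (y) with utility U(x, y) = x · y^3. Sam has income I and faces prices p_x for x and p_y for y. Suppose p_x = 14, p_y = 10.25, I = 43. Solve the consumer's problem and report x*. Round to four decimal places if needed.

x* = 0.7679

Tangency: MRS = (1/3)·y/x = p_x/p_y.
So p_y·y = 3·p_x·x; combined with the budget, a share 0.25 of income goes to x.
Demand: x*(p_x,p_y,I) = 0.25·I/p_x and y* = 0.75·I/p_y.
At p_x=14, p_y=10.25, I=43: x* = 0.25·43/14 = 0.7679.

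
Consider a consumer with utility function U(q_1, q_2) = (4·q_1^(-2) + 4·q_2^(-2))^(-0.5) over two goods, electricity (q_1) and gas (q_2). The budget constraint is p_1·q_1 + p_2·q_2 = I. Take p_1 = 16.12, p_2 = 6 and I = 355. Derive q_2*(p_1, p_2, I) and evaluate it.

Substitute q_2 = (q_2/q_1)·q_1 into the budget: q_1* = I/(p_1 + p_2·(q_2/q_1)).
Numerically q_2/q_1 = 1.390181, so q_1* = 355/(16.12 + 6·1.390181) = 14.5128 and q_2* = 1.390181·14.5128 = 20.1755.

q_2* = 20.1755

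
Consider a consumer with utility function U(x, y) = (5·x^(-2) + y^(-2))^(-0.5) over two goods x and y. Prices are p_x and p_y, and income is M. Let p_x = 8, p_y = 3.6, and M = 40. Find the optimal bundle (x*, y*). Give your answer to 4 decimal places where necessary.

MRS = MU_x/MU_y = 5·(y/x)^(3). Set equal to p_x/p_y.
Hence y/x = ((1/5)·p_x/p_y)^(1/(3)), i.e. raised to the 1/3 power.
With the ratio pinned down, the budget gives x* = M/(p_x + p_y·(y/x)) and y* = (y/x)·x*.
Numerically y/x = 0.763143, so x* = 40/(8 + 3.6·0.763143) = 3.7219 and y* = 0.763143·3.7219 = 2.8403.

x* = 3.7219, y* = 2.8403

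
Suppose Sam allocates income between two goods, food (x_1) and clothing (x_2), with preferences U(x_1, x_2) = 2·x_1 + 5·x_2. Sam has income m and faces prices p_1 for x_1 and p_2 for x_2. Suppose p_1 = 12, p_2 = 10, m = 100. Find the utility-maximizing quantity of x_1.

x_1* = 0

Perfect substitutes: compare marginal utility per dollar. 2/p_1 vs 5/p_2 → 0.1667 vs 0.5.
x_2 gives more utility per dollar, so spend all income on x_2: x_2* = m/p_2, x_1* = 0.
Numerically: x_1* = 0, x_2* = 10.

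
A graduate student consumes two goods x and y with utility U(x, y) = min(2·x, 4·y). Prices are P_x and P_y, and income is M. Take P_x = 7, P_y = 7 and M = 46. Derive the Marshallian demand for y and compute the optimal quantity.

With perfect complements, no substitution: consume in ratio x:y = 4:2.
Budget: P_x·x + P_y·(1/2)·x = M, so (4·P_x + 2·P_y)·x = 4·M.
Demand: x*(P_x,P_y,M) = 4·M/(4·P_x + 2·P_y), y* = 2·M/(4·P_x + 2·P_y).
Here 4·7 + 2·7 = 42, giving y* = 2.1905.

y* = 2.1905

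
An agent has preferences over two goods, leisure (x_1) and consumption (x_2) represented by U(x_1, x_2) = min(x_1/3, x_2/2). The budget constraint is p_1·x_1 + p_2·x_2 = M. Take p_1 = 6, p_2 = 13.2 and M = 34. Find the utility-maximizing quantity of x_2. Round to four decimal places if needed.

x_2* = 1.5315

Leontief preferences: the optimum is at the kink where x_1/3 = x_2/2, i.e. x_2 = (2/3)·x_1.
Budget: p_1·x_1 + p_2·(2/3)·x_1 = M, so (3·p_1 + 2·p_2)·x_1 = 3·M.
Demand: x_1*(p_1,p_2,M) = 3·M/(3·p_1 + 2·p_2), x_2* = 2·M/(3·p_1 + 2·p_2).
Here 3·6 + 2·13.2 = 44.4, giving x_2* = 1.5315.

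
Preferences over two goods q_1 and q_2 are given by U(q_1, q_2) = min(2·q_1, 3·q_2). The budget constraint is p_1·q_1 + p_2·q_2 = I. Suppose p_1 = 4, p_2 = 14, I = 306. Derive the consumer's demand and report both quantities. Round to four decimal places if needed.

q_1* = 22.95, q_2* = 15.3

With perfect complements, no substitution: consume in ratio q_1:q_2 = 3:2.
Budget: p_1·q_1 + p_2·(2/3)·q_1 = I, so (3·p_1 + 2·p_2)·q_1 = 3·I.
Demand: q_1*(p_1,p_2,I) = 3·I/(3·p_1 + 2·p_2), q_2* = 2·I/(3·p_1 + 2·p_2).
Here 3·4 + 2·14 = 40, giving q_1* = 22.95 and q_2* = 15.3.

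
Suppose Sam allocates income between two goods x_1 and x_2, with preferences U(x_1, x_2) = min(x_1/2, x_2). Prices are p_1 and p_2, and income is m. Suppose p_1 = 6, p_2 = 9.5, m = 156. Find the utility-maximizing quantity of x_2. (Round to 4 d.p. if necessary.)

x_2* = 7.2558

Leontief preferences: the optimum is at the kink where x_1/2 = x_2/1, i.e. x_2 = (1/2)·x_1.
Budget: p_1·x_1 + p_2·(1/2)·x_1 = m, so (2·p_1 + p_2)·x_1 = 2·m.
Demand: x_1*(p_1,p_2,m) = 2·m/(2·p_1 + p_2), x_2* = m/(2·p_1 + p_2).
Here 2·6 + 9.5 = 21.5, giving x_2* = 7.2558.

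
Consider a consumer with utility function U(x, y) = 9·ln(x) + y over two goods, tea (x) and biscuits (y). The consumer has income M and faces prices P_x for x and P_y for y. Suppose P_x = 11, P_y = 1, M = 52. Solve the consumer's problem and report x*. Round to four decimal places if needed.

x* = 0.8182

At the given prices: x* = 9·1/11 = 0.8182.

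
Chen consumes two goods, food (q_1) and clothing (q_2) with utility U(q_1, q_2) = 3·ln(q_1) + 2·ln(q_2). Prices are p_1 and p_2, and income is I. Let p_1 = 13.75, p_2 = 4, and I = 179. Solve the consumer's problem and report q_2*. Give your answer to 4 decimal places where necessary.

MU_q_1/MU_q_2 = (3·q_2)/(2·q_1); tangency sets this equal to p_1/p_2.
Rearranging, p_2·q_2 = (2/3)·p_1·q_1. Substituting into the budget gives p_1·q_1·(1 + (2/3)) = I.
Demand: q_1*(p_1,p_2,I) = 0.6·I/p_1 and q_2* = 0.4·I/p_2.
At p_1=13.75, p_2=4, I=179: q_2* = 0.4·179/4 = 17.9.

q_2* = 17.9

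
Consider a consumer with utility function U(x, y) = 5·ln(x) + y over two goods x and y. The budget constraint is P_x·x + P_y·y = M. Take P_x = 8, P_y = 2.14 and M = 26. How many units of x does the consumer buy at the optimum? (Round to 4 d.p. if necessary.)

MU_x = 5/x, MU_y = 1. Tangency: 5/x = P_x/P_y.
So x*(P_x,P_y) = 5·P_y/P_x, independent of income; and y* = (M − 5·P_y)/P_y.
At the given prices: x* = 5·2.14/8 = 1.3375.

x* = 1.3375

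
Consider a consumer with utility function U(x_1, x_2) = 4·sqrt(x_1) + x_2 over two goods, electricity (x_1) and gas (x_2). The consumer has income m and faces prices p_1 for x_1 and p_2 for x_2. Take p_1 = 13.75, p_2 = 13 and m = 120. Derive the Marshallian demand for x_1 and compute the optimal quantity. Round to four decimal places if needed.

x_1* = 3.5755

MU_x_1 = 2/√x_1, MU_x_2 = 1. Tangency: 2/√x_1 = p_1/p_2.
Solve: √x_1 = 2·p_2/p_1, so x_1*(p_1,p_2) = (2·p_2/p_1)², and x_2* = (m − p_1·x_1*)/p_2.
Plugging in: x_1* = (2·13/13.75)² = 3.5755.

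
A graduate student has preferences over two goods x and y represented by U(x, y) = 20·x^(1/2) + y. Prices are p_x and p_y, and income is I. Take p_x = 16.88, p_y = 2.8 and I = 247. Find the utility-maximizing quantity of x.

Plugging in: x* = (10·2.8/16.88)² = 2.7515.

x* = 2.7515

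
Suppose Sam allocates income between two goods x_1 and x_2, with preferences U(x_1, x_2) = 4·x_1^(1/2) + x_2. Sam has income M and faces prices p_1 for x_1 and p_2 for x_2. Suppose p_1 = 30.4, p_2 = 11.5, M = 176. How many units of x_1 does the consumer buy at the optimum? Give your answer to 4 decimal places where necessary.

x_1* = 0.5724

Utility is quasi-linear in x_2; the FOC for x_1 is 2/√x_1 = p_1/p_2.
Solve: √x_1 = 2·p_2/p_1, so x_1*(p_1,p_2) = (2·p_2/p_1)², and x_2* = (M − p_1·x_1*)/p_2.
Plugging in: x_1* = (2·11.5/30.4)² = 0.5724.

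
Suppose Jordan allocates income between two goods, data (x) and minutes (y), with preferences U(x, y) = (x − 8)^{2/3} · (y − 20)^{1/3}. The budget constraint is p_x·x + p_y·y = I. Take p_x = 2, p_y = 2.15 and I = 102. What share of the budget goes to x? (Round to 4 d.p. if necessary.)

share on x = 0.4379

MRS = 2·(y−20)/(x−8). Tangency with p_x/p_y gives y−20 = (1/2)·(p_x/p_y)·(x−8).
After buying the subsistence bundle (8, 20), a share 2/3 of the remaining income goes to x: x* = 8 + 2/3·(I − 8p_x − 20p_y)/p_x.
Discretionary income = 102 − 8·2 − 20·2.15 = 43; x* = 8 + 2/3·43/2 = 22.3333; y* = 20 + 1/3·43/2.15 = 26.6667.
Expenditure on x: 2·22.3333 = 44.6667; share = 0.4379.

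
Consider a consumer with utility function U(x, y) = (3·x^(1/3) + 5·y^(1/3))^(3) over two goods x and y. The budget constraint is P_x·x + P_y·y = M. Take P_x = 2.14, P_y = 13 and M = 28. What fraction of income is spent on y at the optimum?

share on y = 0.4661

From the CES first-order condition, (3/5)·(y/x)^(2/3) = P_x/P_y.
Hence y/x = ((5/3)·P_x/P_y)^(1/(2/3)), i.e. raised to the 1.5 power.
With the ratio pinned down, the budget gives x* = M/(P_x + P_y·(y/x)) and y* = (y/x)·x*.
Numerically y/x = 0.143707, so x* = 28/(2.14 + 13·0.143707) = 6.9857 and y* = 0.143707·6.9857 = 1.0039.
Expenditure on y: 13·1.0039 = 13.0506; share = 0.4661.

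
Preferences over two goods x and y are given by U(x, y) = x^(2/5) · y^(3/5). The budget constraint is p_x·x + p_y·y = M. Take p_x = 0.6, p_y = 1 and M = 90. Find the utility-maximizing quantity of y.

y* = 54

Demand: x*(p_x,p_y,M) = 0.4·M/p_x and y* = 0.6·M/p_y.
At p_x=0.6, p_y=1, M=90: y* = 0.6·90/1 = 54.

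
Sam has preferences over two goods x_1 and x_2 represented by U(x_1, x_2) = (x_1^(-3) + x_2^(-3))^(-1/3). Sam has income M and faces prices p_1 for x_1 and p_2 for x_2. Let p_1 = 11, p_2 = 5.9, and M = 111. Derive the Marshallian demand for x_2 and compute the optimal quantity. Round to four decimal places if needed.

x_2* = 7.2484

From the CES first-order condition, (x_2/x_1)^(4) = p_1/p_2.
Solve for the ratio: x_2/x_1 = [p_1/p_2]^(0.25).
With the ratio pinned down, the budget gives x_1* = M/(p_1 + p_2·(x_2/x_1)) and x_2* = (x_2/x_1)·x_1*.
Numerically x_2/x_1 = 1.168517, so x_1* = 111/(11 + 5.9·1.168517) = 6.2031 and x_2* = 1.168517·6.2031 = 7.2484.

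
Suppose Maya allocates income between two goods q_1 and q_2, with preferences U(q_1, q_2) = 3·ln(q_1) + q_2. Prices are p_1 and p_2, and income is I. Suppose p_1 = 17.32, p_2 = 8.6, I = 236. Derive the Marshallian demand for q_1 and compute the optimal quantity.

So q_1*(p_1,p_2) = 3·p_2/p_1, independent of income; and q_2* = (I − 3·p_2)/p_2.
At the given prices: q_1* = 3·8.6/17.32 = 1.4896.

q_1* = 1.4896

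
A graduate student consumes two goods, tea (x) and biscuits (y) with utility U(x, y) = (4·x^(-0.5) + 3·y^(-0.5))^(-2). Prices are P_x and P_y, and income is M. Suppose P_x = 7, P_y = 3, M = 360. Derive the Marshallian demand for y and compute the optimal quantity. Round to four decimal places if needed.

y* = 46.0341

MU_x ∝ 4·x^(-1.5), MU_y ∝ 3·y^(-1.5), so MRS = (4/3)·(y/x)^(1.5) = P_x/P_y.
Solve for the ratio: y/x = [(3/4)·P_x/P_y]^(2/3).
With the ratio pinned down, the budget gives x* = M/(P_x + P_y·(y/x)) and y* = (y/x)·x*.
Numerically y/x = 1.452196, so x* = 360/(7 + 3·1.452196) = 31.6997 and y* = 1.452196·31.6997 = 46.0341.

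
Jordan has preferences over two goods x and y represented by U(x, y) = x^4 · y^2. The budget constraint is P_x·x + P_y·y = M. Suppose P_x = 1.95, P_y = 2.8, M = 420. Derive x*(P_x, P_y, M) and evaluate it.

x* = 143.5897

The MRS is 2·y/x. Set MRS = P_x/P_y.
Rearranging, P_y·y = (1/2)·P_x·x. Substituting into the budget gives P_x·x·(1 + (1/2)) = M.
Demand: x*(P_x,P_y,M) = 2/3·M/P_x and y* = 1/3·M/P_y.
At P_x=1.95, P_y=2.8, M=420: x* = 2/3·420/1.95 = 143.5897.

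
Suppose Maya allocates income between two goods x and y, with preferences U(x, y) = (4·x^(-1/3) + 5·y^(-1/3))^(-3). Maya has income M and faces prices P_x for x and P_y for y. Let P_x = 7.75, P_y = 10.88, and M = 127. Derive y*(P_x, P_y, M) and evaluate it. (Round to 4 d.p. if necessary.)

y* = 6.5684

From the CES first-order condition, (4/5)·(y/x)^(4/3) = P_x/P_y.
Hence y/x = ((5/4)·P_x/P_y)^(1/(4/3)), i.e. raised to the 0.75 power.
With the ratio pinned down, the budget gives x* = M/(P_x + P_y·(y/x)) and y* = (y/x)·x*.
Numerically y/x = 0.916615, so x* = 127/(7.75 + 10.88·0.916615) = 7.1659 and y* = 0.916615·7.1659 = 6.5684.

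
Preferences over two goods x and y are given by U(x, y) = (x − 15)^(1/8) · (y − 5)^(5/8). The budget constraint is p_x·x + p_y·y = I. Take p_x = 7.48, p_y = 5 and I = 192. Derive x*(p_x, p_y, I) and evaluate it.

This is Cobb-Douglas in (x−15, y−5): tangency gives 0.125·p_y·(y−5) = 0.625·p_x·(x−15).
After buying the subsistence bundle (15, 5), a share 1/6 of the remaining income goes to x: x* = 15 + 1/6·(I − 15p_x − 5p_y)/p_x.
Discretionary income = 192 − 15·7.48 − 5·5 = 54.8; x* = 15 + 1/6·54.8/7.48 = 16.221.

x* = 16.221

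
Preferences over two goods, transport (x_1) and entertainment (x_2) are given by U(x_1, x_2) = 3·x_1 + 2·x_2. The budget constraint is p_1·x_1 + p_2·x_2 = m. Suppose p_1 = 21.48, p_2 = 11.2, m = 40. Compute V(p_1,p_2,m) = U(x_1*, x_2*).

Perfect substitutes: compare marginal utility per dollar. 3/p_1 vs 2/p_2 → 0.1397 vs 0.1786.
x_2 gives more utility per dollar, so spend all income on x_2: x_2* = m/p_2, x_1* = 0.
Numerically: x_1* = 0, x_2* = 3.5714.
Utility at the optimum: U(0, 3.5714) = 7.1429.

V = 7.1429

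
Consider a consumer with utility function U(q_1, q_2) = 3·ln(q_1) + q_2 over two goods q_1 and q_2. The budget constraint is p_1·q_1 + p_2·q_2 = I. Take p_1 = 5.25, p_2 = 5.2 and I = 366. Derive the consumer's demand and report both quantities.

So q_1*(p_1,p_2) = 3·p_2/p_1, independent of income; and q_2* = (I − 3·p_2)/p_2.
At the given prices: q_1* = 3·5.2/5.25 = 2.9714, and q_2* = 67.3846.

q_1* = 2.9714, q_2* = 67.3846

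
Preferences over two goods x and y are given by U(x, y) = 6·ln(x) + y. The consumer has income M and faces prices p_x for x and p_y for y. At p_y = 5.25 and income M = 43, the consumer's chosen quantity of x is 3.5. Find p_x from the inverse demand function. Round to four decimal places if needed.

p_x = 9

Set MRS = p_x/p_y: (6/x)/1 = p_x/p_y.
So x*(p_x,p_y) = 6·p_y/p_x, independent of income; and y* = (M − 6·p_y)/p_y.
Set x* = 3.5 in the demand function and solve for p_x: p_x = 9.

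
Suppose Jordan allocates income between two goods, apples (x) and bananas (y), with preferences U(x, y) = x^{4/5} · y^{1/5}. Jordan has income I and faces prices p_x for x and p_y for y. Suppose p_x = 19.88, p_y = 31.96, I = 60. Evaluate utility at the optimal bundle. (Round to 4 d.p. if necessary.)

Tangency: MRS = 4·y/x = p_x/p_y.
Rearranging, p_y·y = (1/4)·p_x·x. Substituting into the budget gives p_x·x·(1 + (1/4)) = I.
Demand: x*(p_x,p_y,I) = 0.8·I/p_x and y* = 0.2·I/p_y.
At p_x=19.88, p_y=31.96, I=60: x* = 0.8·60/19.88 = 2.4145, y* = 0.3755.
Utility at the optimum: U(2.4145, 0.3755) = 1.6641.

V = 1.6641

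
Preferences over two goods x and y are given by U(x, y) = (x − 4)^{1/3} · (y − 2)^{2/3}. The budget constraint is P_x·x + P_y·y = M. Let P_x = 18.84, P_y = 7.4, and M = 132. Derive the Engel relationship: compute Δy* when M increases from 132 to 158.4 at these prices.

This is Cobb-Douglas in (x−4, y−2): tangency gives 1/3·P_y·(y−2) = 2/3·P_x·(x−4).
Substituting into the budget: x* = 4 + 1/3·(M − 4·P_x − 2·P_y)/P_x, and y* = 2 + 2/3·(…)/P_y.
Discretionary income = 132 − 4·18.84 − 2·7.4 = 41.84; y* = 2 + 2/3·41.84/7.4 = 5.7694.
At M' = 158.4: y* = 8.1477. Change: 8.1477 − 5.7694 = 2.3784.

Δy* = 2.3784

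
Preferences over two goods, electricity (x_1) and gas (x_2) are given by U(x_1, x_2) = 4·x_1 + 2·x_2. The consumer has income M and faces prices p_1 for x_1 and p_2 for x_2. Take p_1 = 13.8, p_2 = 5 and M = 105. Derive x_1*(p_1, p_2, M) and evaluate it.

Linear utility — the consumer picks whichever good has higher MU/price: 4/13.8 = 0.2899 vs 2/5 = 0.4.
x_2 gives more utility per dollar, so spend all income on x_2: x_2* = M/p_2, x_1* = 0.
Numerically: x_1* = 0, x_2* = 21.

x_1* = 0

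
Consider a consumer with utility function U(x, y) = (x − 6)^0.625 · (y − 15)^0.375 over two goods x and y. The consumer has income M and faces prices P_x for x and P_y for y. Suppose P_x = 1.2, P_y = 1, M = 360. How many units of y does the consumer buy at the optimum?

y* = 141.675

MRS = (5/3)·(y−15)/(x−6). Tangency with P_x/P_y gives y−15 = (3/5)·(P_x/P_y)·(x−6).
After buying the subsistence bundle (6, 15), a share 0.625 of the remaining income goes to x: x* = 6 + 0.625·(M − 6P_x − 15P_y)/P_x.
Discretionary income = 360 − 6·1.2 − 15·1 = 337.8; y* = 15 + 0.375·337.8/1 = 141.675.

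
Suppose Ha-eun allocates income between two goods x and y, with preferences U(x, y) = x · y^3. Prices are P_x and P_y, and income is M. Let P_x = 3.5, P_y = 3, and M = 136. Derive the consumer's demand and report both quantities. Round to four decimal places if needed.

x* = 9.7143, y* = 34

The MRS is (1/3)·y/x. Set MRS = P_x/P_y.
So P_y·y = 3·P_x·x; combined with the budget, a share 0.25 of income goes to x.
Demand: x*(P_x,P_y,M) = 0.25·M/P_x and y* = 0.75·M/P_y.
At P_x=3.5, P_y=3, M=136: x* = 0.25·136/3.5 = 9.7143, y* = 34.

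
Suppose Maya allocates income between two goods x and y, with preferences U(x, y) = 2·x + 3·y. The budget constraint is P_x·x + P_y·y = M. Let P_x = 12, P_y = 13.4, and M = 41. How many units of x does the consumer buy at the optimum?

Linear utility — the consumer picks whichever good has higher MU/price: 2/12 = 0.1667 vs 3/13.4 = 0.2239.
y gives more utility per dollar, so spend all income on y: y* = M/P_y, x* = 0.
Numerically: x* = 0, y* = 3.0597.

x* = 0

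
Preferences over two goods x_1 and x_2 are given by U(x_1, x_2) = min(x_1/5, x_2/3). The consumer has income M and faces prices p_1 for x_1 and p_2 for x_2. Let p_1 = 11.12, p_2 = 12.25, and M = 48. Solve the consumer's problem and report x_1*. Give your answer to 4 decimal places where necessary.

x_1* = 2.5988

Leontief preferences: the optimum is at the kink where x_1/5 = x_2/3, i.e. x_2 = (3/5)·x_1.
Budget: p_1·x_1 + p_2·(3/5)·x_1 = M, so (5·p_1 + 3·p_2)·x_1 = 5·M.
Demand: x_1*(p_1,p_2,M) = 5·M/(5·p_1 + 3·p_2), x_2* = 3·M/(5·p_1 + 3·p_2).
Here 5·11.12 + 3·12.25 = 92.35, giving x_1* = 2.5988.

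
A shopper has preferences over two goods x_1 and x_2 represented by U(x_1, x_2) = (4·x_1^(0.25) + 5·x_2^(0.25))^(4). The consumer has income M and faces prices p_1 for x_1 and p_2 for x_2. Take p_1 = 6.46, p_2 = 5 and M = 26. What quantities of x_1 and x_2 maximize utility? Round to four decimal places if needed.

MRS = MU_x_1/MU_x_2 = (4/5)·(x_2/x_1)^(0.75). Set equal to p_1/p_2.
Solve for the ratio: x_2/x_1 = [(5/4)·p_1/p_2]^(4/3).
With the ratio pinned down, the budget gives x_1* = M/(p_1 + p_2·(x_2/x_1)) and x_2* = (x_2/x_1)·x_1*.
Numerically x_2/x_1 = 1.8948, so x_1* = 26/(6.46 + 5·1.8948) = 1.6317 and x_2* = 1.8948·1.6317 = 3.0918.

x_1* = 1.6317, x_2* = 3.0918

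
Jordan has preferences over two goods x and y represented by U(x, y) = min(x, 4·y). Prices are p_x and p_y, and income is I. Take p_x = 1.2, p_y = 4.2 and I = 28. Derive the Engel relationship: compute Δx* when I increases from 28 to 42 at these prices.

Here 4·1.2 + 4.2 = 9, giving x* = 12.4444.
At I' = 42: x* = 18.6667. Change: 18.6667 − 12.4444 = 6.2222.

Δx* = 6.2222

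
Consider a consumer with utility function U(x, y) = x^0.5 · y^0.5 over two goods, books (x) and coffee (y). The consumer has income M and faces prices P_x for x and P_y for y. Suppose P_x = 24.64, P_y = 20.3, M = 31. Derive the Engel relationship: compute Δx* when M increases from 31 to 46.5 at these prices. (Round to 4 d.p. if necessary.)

The MRS is y/x. Set MRS = P_x/P_y.
Rearranging, P_y·y = P_x·x. Substituting into the budget gives P_x·x·(1 + 1) = M.
Demand: x*(P_x,P_y,M) = 0.5·M/P_x and y* = 0.5·M/P_y.
At P_x=24.64, P_y=20.3, M=31: x* = 0.5·31/24.64 = 0.6291.
At M' = 46.5: x* = 0.9436. Change: 0.9436 − 0.6291 = 0.3145.

Δx* = 0.3145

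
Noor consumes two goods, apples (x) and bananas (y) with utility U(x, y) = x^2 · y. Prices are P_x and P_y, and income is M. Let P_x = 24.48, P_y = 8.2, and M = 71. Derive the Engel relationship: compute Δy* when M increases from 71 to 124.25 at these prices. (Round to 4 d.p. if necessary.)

MU_x/MU_y = (2·y)/(x); tangency sets this equal to P_x/P_y.
Rearranging, P_y·y = (1/2)·P_x·x. Substituting into the budget gives P_x·x·(1 + (1/2)) = M.
Demand: x*(P_x,P_y,M) = 2/3·M/P_x and y* = 1/3·M/P_y.
At P_x=24.48, P_y=8.2, M=71: y* = 1/3·71/8.2 = 2.8862.
At M' = 124.25: y* = 5.0508. Change: 5.0508 − 2.8862 = 2.1646.

Δy* = 2.1646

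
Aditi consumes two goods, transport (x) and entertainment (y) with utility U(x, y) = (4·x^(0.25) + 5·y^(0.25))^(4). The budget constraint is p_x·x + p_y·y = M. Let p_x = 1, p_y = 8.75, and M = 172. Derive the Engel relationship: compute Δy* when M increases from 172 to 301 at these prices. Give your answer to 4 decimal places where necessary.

Substitute y = (y/x)·x into the budget: x* = M/(p_x + p_y·(y/x)).
Numerically y/x = 0.07468, so x* = 172/(1 + 8.75·0.07468) = 104.0251 and y* = 0.07468·104.0251 = 7.7686.
At M' = 301: y* = 13.595. Change: 13.595 − 7.7686 = 5.8264.

Δy* = 5.8264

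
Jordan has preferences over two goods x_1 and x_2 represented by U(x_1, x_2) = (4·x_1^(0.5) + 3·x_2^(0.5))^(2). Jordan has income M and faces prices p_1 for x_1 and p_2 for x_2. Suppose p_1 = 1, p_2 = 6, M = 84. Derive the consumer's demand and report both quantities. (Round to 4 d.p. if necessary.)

x_1* = 76.8, x_2* = 1.2

MRS = MU_x_1/MU_x_2 = (4/3)·(x_2/x_1)^(0.5). Set equal to p_1/p_2.
Solve for the ratio: x_2/x_1 = [(3/4)·p_1/p_2]^(2).
With the ratio pinned down, the budget gives x_1* = M/(p_1 + p_2·(x_2/x_1)) and x_2* = (x_2/x_1)·x_1*.
Numerically x_2/x_1 = 0.015625, so x_1* = 84/(1 + 6·0.015625) = 76.8 and x_2* = 0.015625·76.8 = 1.2.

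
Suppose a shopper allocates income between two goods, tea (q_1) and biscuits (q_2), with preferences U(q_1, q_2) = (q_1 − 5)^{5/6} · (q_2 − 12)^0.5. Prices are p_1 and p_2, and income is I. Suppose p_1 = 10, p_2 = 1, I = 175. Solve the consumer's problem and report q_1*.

q_1* = 12.0625

Let q_1' = q_1−5, q_2' = q_2−12. MRS = (5/3)·q_2'/q_1' = p_1/p_2.
After buying the subsistence bundle (5, 12), a share 0.625 of the remaining income goes to q_1: q_1* = 5 + 0.625·(I − 5p_1 − 12p_2)/p_1.
Discretionary income = 175 − 5·10 − 12·1 = 113; q_1* = 5 + 0.625·113/10 = 12.0625.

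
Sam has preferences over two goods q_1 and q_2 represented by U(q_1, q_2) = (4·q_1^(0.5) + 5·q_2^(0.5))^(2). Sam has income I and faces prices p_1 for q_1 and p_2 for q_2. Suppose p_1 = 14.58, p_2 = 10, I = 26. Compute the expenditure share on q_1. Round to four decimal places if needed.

From the CES first-order condition, (4/5)·(q_2/q_1)^(0.5) = p_1/p_2.
Hence q_2/q_1 = ((5/4)·p_1/p_2)^(1/(0.5)), i.e. raised to the 2 power.
Substitute q_2 = (q_2/q_1)·q_1 into the budget: q_1* = I/(p_1 + p_2·(q_2/q_1)).
Numerically q_2/q_1 = 3.321506, so q_1* = 26/(14.58 + 10·3.321506) = 0.544 and q_2* = 3.321506·0.544 = 1.8069.
Expenditure on q_1: 14.58·0.544 = 7.9314; share = 0.3051.

share on q_1 = 0.3051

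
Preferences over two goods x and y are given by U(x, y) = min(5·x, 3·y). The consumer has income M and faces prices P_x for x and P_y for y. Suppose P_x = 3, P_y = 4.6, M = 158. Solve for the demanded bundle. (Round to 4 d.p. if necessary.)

Leontief preferences: the optimum is at the kink where x/3 = y/5, i.e. y = (5/3)·x.
Budget: P_x·x + P_y·(5/3)·x = M, so (3·P_x + 5·P_y)·x = 3·M.
Demand: x*(P_x,P_y,M) = 3·M/(3·P_x + 5·P_y), y* = 5·M/(3·P_x + 5·P_y).
Here 3·3 + 5·4.6 = 32, giving x* = 14.8125 and y* = 24.6875.

x* = 14.8125, y* = 24.6875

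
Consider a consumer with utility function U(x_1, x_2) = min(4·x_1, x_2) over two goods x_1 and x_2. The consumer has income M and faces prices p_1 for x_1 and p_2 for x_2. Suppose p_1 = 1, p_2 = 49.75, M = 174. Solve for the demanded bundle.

x_1* = 0.87, x_2* = 3.48

With perfect complements, no substitution: consume in ratio x_1:x_2 = 1:4.
Budget: p_1·x_1 + p_2·4·x_1 = M, so (p_1 + 4·p_2)·x_1 = M.
Demand: x_1*(p_1,p_2,M) = M/(p_1 + 4·p_2), x_2* = 4·M/(p_1 + 4·p_2).
Here 1 + 4·49.75 = 200, giving x_1* = 0.87 and x_2* = 3.48.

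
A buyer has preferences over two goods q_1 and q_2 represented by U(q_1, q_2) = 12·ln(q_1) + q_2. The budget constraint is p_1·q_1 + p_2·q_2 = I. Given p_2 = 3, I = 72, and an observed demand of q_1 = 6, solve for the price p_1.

MU_q_1 = 12/q_1, MU_q_2 = 1. Tangency: 12/q_1 = p_1/p_2.
So q_1*(p_1,p_2) = 12·p_2/p_1, independent of income; and q_2* = (I − 12·p_2)/p_2.
Set q_1* = 6 in the demand function and solve for p_1: p_1 = 6.

p_1 = 6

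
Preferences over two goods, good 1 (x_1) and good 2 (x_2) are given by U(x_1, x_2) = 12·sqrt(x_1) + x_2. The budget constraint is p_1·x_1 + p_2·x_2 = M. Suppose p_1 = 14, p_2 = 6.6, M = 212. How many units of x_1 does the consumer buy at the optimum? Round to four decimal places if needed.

Thus x_1* = (6·p_2/p_1)² — independent of M — with the rest of income spent on x_2.
Plugging in: x_1* = (6·6.6/14)² = 8.0008.

x_1* = 8.0008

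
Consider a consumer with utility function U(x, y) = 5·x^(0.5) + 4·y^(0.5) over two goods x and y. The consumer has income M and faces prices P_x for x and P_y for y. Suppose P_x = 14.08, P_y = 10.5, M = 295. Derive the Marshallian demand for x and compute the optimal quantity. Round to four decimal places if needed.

MU_x ∝ 5·x^(-0.5), MU_y ∝ 4·y^(-0.5), so MRS = (5/4)·(y/x)^(0.5) = P_x/P_y.
Solve for the ratio: y/x = [(4/5)·P_x/P_y]^(2).
With the ratio pinned down, the budget gives x* = M/(P_x + P_y·(y/x)) and y* = (y/x)·x*.
Numerically y/x = 1.150818, so x* = 295/(14.08 + 10.5·1.150818) = 11.2752.

x* = 11.2752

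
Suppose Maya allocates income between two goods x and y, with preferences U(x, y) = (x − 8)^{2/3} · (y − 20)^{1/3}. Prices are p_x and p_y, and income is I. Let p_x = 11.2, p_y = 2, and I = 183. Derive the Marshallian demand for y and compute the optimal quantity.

This is Cobb-Douglas in (x−8, y−20): tangency gives 2/3·p_y·(y−20) = 1/3·p_x·(x−8).
After buying the subsistence bundle (8, 20), a share 2/3 of the remaining income goes to x: x* = 8 + 2/3·(I − 8p_x − 20p_y)/p_x.
Discretionary income = 183 − 8·11.2 − 20·2 = 53.4; y* = 20 + 1/3·53.4/2 = 28.9.

y* = 28.9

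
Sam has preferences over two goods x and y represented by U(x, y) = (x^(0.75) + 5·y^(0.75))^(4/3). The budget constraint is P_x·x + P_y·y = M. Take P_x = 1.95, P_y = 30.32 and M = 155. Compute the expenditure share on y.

From the CES first-order condition, (1/5)·(y/x)^(0.25) = P_x/P_y.
Hence y/x = (5·P_x/P_y)^(1/(0.25)), i.e. raised to the 4 power.
With the ratio pinned down, the budget gives x* = M/(P_x + P_y·(y/x)) and y* = (y/x)·x*.
Numerically y/x = 0.010693, so x* = 155/(1.95 + 30.32·0.010693) = 68.1554 and y* = 0.010693·68.1554 = 0.7288.
Expenditure on y: 30.32·0.7288 = 22.0969; share = 0.1426.

share on y = 0.1426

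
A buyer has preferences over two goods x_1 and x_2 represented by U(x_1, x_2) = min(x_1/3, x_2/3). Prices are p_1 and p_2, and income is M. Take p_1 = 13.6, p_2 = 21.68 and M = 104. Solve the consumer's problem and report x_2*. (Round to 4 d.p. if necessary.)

x_2* = 2.9478

Demand: x_1*(p_1,p_2,M) = 3·M/(3·p_1 + 3·p_2), x_2* = 3·M/(3·p_1 + 3·p_2).
Here 3·13.6 + 3·21.68 = 105.84, giving x_2* = 2.9478.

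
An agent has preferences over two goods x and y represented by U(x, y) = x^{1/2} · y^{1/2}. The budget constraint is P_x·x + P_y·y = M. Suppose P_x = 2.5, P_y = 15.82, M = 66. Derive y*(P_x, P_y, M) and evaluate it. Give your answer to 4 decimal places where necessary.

The MRS is y/x. Set MRS = P_x/P_y.
Rearranging, P_y·y = P_x·x. Substituting into the budget gives P_x·x·(1 + 1) = M.
Demand: x*(P_x,P_y,M) = 0.5·M/P_x and y* = 0.5·M/P_y.
At P_x=2.5, P_y=15.82, M=66: y* = 0.5·66/15.82 = 2.086.

y* = 2.086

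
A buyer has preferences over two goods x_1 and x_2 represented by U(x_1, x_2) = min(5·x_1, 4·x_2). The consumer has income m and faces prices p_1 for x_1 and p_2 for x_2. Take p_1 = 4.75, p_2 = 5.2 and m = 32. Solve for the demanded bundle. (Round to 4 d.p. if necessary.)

With perfect complements, no substitution: consume in ratio x_1:x_2 = 4:5.
Budget: p_1·x_1 + p_2·(5/4)·x_1 = m, so (4·p_1 + 5·p_2)·x_1 = 4·m.
Demand: x_1*(p_1,p_2,m) = 4·m/(4·p_1 + 5·p_2), x_2* = 5·m/(4·p_1 + 5·p_2).
Here 4·4.75 + 5·5.2 = 45, giving x_1* = 2.8444 and x_2* = 3.5556.

x_1* = 2.8444, x_2* = 3.5556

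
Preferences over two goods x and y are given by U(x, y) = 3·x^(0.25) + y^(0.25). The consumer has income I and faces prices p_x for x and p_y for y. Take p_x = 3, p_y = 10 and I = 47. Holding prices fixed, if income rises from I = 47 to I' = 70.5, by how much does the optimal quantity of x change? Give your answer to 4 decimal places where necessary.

Δx* = 6.7838

From the CES first-order condition, 3·(y/x)^(0.75) = p_x/p_y.
Solve for the ratio: y/x = [(1/3)·p_x/p_y]^(4/3).
With the ratio pinned down, the budget gives x* = I/(p_x + p_y·(y/x)) and y* = (y/x)·x*.
Numerically y/x = 0.046416, so x* = 47/(3 + 10·0.046416) = 13.5675.
At I' = 70.5: x* = 20.3513. Change: 20.3513 − 13.5675 = 6.7838.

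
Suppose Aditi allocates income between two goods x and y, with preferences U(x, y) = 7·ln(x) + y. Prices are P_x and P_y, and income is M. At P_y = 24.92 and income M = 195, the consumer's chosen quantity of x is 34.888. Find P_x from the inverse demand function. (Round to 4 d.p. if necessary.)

Set MRS = P_x/P_y: (7/x)/1 = P_x/P_y.
So x*(P_x,P_y) = 7·P_y/P_x, independent of income; and y* = (M − 7·P_y)/P_y.
Set x* = 34.888 in the demand function and solve for P_x: P_x = 5.

P_x = 5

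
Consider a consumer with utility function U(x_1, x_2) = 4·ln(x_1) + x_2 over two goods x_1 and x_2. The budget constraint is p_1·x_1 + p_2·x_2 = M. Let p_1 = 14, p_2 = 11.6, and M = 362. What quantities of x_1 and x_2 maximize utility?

Set MRS = p_1/p_2: (4/x_1)/1 = p_1/p_2.
So x_1*(p_1,p_2) = 4·p_2/p_1, independent of income; and x_2* = (M − 4·p_2)/p_2.
At the given prices: x_1* = 4·11.6/14 = 3.3143, and x_2* = 27.2069.

x_1* = 3.3143, x_2* = 27.2069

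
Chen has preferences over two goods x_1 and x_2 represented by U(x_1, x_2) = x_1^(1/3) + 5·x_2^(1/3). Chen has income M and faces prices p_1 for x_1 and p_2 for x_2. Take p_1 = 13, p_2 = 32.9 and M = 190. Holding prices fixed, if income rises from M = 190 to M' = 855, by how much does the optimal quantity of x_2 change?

MRS = MU_x_1/MU_x_2 = (1/5)·(x_2/x_1)^(2/3). Set equal to p_1/p_2.
Hence x_2/x_1 = (5·p_1/p_2)^(1/(2/3)), i.e. raised to the 1.5 power.
Substitute x_2 = (x_2/x_1)·x_1 into the budget: x_1* = M/(p_1 + p_2·(x_2/x_1)).
Numerically x_2/x_1 = 2.777002, so x_1* = 190/(13 + 32.9·2.777002) = 1.8206 and x_2* = 2.777002·1.8206 = 5.0557.
At M' = 855: x_2* = 22.7507. Change: 22.7507 − 5.0557 = 17.695.

Δx_2* = 17.695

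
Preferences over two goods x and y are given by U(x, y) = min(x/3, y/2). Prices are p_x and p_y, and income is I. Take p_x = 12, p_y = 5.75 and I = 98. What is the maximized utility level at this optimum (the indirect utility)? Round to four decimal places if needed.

Demand: x*(p_x,p_y,I) = 3·I/(3·p_x + 2·p_y), y* = 2·I/(3·p_x + 2·p_y).
Here 3·12 + 2·5.75 = 47.5, giving x* = 6.1895 and y* = 4.1263.
Utility at the optimum: U(6.1895, 4.1263) = 2.0632.

V = 2.0632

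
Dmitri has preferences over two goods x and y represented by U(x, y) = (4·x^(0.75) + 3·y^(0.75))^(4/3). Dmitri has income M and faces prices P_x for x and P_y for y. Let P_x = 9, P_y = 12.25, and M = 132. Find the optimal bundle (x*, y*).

MU_x ∝ 4·x^(-0.25), MU_y ∝ 3·y^(-0.25), so MRS = (4/3)·(y/x)^(0.25) = P_x/P_y.
Hence y/x = ((3/4)·P_x/P_y)^(1/(0.25)), i.e. raised to the 4 power.
With the ratio pinned down, the budget gives x* = M/(P_x + P_y·(y/x)) and y* = (y/x)·x*.
Numerically y/x = 0.092187, so x* = 132/(9 + 12.25·0.092187) = 13.0315 and y* = 0.092187·13.0315 = 1.2013.

x* = 13.0315, y* = 1.2013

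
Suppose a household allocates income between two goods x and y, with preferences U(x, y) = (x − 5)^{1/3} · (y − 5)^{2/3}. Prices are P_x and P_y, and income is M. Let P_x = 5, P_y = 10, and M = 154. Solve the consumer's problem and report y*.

y* = 10.2667

Let x' = x−5, y' = y−5. MRS = (1/2)·y'/x' = P_x/P_y.
After buying the subsistence bundle (5, 5), a share 1/3 of the remaining income goes to x: x* = 5 + 1/3·(M − 5P_x − 5P_y)/P_x.
Discretionary income = 154 − 5·5 − 5·10 = 79; y* = 5 + 2/3·79/10 = 10.2667.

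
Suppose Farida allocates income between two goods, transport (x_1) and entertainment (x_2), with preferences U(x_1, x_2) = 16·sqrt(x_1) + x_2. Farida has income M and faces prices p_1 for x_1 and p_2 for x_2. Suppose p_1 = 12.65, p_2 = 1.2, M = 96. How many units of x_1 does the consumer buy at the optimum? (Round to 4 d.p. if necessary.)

Utility is quasi-linear in x_2; the FOC for x_1 is 8/√x_1 = p_1/p_2.
Thus x_1* = (8·p_2/p_1)² — independent of M — with the rest of income spent on x_2.
Plugging in: x_1* = (8·1.2/12.65)² = 0.5759.

x_1* = 0.5759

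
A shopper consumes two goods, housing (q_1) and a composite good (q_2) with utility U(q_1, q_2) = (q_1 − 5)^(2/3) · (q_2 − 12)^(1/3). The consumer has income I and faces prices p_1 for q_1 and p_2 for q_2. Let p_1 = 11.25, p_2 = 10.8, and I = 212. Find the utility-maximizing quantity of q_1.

q_1* = 6.5496

This is Cobb-Douglas in (q_1−5, q_2−12): tangency gives 2/3·p_2·(q_2−12) = 1/3·p_1·(q_1−5).
After buying the subsistence bundle (5, 12), a share 2/3 of the remaining income goes to q_1: q_1* = 5 + 2/3·(I − 5p_1 − 12p_2)/p_1.
Discretionary income = 212 − 5·11.25 − 12·10.8 = 26.15; q_1* = 5 + 2/3·26.15/11.25 = 6.5496.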